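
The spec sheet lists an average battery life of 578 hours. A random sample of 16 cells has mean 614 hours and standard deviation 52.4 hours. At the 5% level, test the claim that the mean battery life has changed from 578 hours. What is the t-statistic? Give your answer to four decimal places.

2.7481

H0: μ = 578; H1: μ ≠ 578 (one-sample t-test, two-sided).
t = (x̄ − μ₀)/(s/√n) = (614 − 578)/(52.4/√16) = 2.7481
df = n − 1 = 15
Two-sided p-value ≈ 0.0149
Since p ≈ 0.0149 < α = 0.05, reject H0; the data support H1.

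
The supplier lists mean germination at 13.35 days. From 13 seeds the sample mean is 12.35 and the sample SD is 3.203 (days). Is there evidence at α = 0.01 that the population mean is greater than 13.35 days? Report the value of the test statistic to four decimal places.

-1.1257

H0: μ = 13.35; H1: μ > 13.35 (one-sample t-test, right-tailed).
t = (x̄ − μ₀)/(s/√n) = (12.35 − 13.35)/(3.203/√13) = -1.1257
df = n − 1 = 12
p-value = P(T ≥ -1.1257) ≈ 0.859
Since p ≈ 0.859 > α = 0.01, fail to reject H0; the evidence is not statistically significant.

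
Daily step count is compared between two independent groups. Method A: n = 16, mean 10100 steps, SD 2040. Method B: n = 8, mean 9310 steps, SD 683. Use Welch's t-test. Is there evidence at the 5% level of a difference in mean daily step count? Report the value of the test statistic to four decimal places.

1.4000

Let group 1 = method A, group 2 = method B. H0: μ_1 = μ_2; H1: μ_1 ≠ μ_2 (Welch's two-sample t-test, two-sided).
t = (x̄_1 − x̄_2)/√(s_1²/n_1 + s_2²/n_2) = (10100 − 9310)/√(2040²/16 + 683²/8) = 1.4000
Welch–Satterthwaite df ≈ 20.29
Two-sided p-value ≈ 0.177
Since p ≈ 0.177 > α = 0.05, fail to reject H0; the evidence is not statistically significant.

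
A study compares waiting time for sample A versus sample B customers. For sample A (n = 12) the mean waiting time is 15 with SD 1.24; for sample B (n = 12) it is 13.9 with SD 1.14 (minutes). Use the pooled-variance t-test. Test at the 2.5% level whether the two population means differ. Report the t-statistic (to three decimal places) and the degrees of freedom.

Let group 1 = sample A, group 2 = sample B. H0: μ_1 = μ_2; H1: μ_1 ≠ μ_2 (two-sample pooled-variance t-test, two-sided).
s_p² = [(12−1)·1.24² + (12−1)·1.14²]/(12+12−2) = 1.4186
t = (15 − 13.9)/√[1.4186·(1/12 + 1/12)] = 2.262
df = n₁ + n₂ − 2 = 22
Two-sided p-value ≈ 0.0339
Since p ≈ 0.0339 > α = 0.025, fail to reject H0; the evidence is not statistically significant.

t = 2.262, df = 22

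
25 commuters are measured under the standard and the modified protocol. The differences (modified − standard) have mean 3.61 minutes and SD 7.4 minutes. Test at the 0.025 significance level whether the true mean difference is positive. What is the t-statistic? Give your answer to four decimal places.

H0: μ_d = 0; H1: μ_d > 0 (paired t-test on the differences, right-tailed).
t = d̄/(s_d/√n) = 3.61/(7.4/√25) = 2.4392
df = n − 1 = 24
p-value = P(T ≥ 2.4392) ≈ 0.0112
Since p ≈ 0.0112 < α = 0.025, reject H0; the data support H1.

2.4392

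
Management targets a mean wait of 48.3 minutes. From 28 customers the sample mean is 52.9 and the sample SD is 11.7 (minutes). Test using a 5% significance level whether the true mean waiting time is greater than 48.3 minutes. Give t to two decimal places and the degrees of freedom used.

H0: μ = 48.3; H1: μ > 48.3 (one-sample t-test, right-tailed).
t = (x̄ − μ₀)/(s/√n) = (52.9 − 48.3)/(11.7/√28) = 2.08
df = n − 1 = 27
p-value = P(T ≥ 2.08) ≈ 0.0236
Since p ≈ 0.0236 < α = 0.05, reject H0; the data support H1.

t = 2.08, df = 27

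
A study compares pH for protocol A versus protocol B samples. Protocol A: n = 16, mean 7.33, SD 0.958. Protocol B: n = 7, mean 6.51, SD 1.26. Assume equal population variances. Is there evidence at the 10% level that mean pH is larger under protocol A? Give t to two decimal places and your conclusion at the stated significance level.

Let group 1 = protocol A, group 2 = protocol B. H0: μ_1 = μ_2; H1: μ_1 > μ_2 (two-sample pooled-variance t-test, right-tailed).
s_p² = [(16−1)·0.958² + (7−1)·1.26²]/(16+7−2) = 1.10915
t = (7.33 − 6.51)/√[1.10915·(1/16 + 1/7)] = 1.72
df = n₁ + n₂ − 2 = 21
p-value = P(T ≥ 1.72) ≈ 0.050
Since p ≈ 0.050 < α = 0.1, reject H0; the data support H1.

t = 1.72; reject H0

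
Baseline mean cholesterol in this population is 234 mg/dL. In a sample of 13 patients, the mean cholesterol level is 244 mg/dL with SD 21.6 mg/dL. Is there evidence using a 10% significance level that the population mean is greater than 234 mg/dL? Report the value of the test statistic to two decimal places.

H0: μ = 234; H1: μ > 234 (one-sample t-test, right-tailed).
t = (x̄ − μ₀)/(s/√n) = (244 − 234)/(21.6/√13) = 1.67
df = n − 1 = 12
p-value = P(T ≥ 1.67) ≈ 0.060
Since p ≈ 0.060 < α = 0.1, reject H0; the data support H1.

1.67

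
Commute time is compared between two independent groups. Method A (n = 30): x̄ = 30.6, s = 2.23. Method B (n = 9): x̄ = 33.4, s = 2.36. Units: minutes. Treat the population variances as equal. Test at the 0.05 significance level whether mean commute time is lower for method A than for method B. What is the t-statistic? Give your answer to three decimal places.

-3.262

Let group 1 = method A, group 2 = method B. H0: μ_1 = μ_2; H1: μ_1 < μ_2 (two-sample pooled-variance t-test, left-tailed).
s_p² = [(30−1)·2.23² + (9−1)·2.36²]/(30+9−2) = 5.10192
t = (30.6 − 33.4)/√[5.10192·(1/30 + 1/9)] = -3.262
df = n₁ + n₂ − 2 = 37
p-value = P(T ≤ -3.262) ≈ 0.0012
Since p ≈ 0.0012 < α = 0.05, reject H0; the data support H1.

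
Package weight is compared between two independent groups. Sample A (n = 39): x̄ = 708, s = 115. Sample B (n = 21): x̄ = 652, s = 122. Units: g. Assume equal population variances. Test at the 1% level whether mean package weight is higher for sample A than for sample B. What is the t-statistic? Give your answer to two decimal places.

1.76

Let group 1 = sample A, group 2 = sample B. H0: μ_1 = μ_2; H1: μ_1 > μ_2 (two-sample pooled-variance t-test, right-tailed).
s_p² = [(39−1)·115² + (21−1)·122²]/(39+21−2) = 13797.1
t = (708 − 652)/√[13797.1·(1/39 + 1/21)] = 1.76
df = n₁ + n₂ − 2 = 58
p-value = P(T ≥ 1.76) ≈ 0.0417
Since p ≈ 0.0417 > α = 0.01, fail to reject H0; the data do not provide sufficient evidence against H0.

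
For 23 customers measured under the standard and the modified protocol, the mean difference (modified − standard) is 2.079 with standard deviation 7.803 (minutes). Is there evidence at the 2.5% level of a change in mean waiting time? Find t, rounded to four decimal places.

H0: μ_d = 0; H1: μ_d ≠ 0 (paired t-test on the differences, two-sided).
t = d̄/(s_d/√n) = 2.079/(7.803/√23) = 1.2778
df = n − 1 = 22
Two-sided p-value ≈ 0.2146
Since p ≈ 0.2146 > α = 0.025, fail to reject H0; the evidence is not statistically significant.

1.2778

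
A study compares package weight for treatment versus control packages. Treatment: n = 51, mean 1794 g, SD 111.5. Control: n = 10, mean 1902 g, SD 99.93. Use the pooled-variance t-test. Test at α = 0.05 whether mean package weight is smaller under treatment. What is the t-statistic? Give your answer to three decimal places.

Let group 1 = treatment, group 2 = control. H0: μ_1 = μ_2; H1: μ_1 < μ_2 (two-sample pooled-variance t-test, left-tailed).
s_p² = [(51−1)·111.5² + (10−1)·99.93²]/(51+10−2) = 12059.1
t = (1794 − 1902)/√[12059.1·(1/51 + 1/10)] = -2.844
df = n₁ + n₂ − 2 = 59
p-value = P(T ≤ -2.844) ≈ 0.0031
Since p ≈ 0.0031 < α = 0.05, reject H0; the evidence is statistically significant.

-2.844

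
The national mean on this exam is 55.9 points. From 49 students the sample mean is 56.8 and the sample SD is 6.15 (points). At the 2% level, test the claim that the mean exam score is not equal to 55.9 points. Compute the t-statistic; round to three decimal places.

H0: μ = 55.9; H1: μ ≠ 55.9 (one-sample t-test, two-sided).
t = (x̄ − μ₀)/(s/√n) = (56.8 − 55.9)/(6.15/√49) = 1.024
df = n − 1 = 48
Two-sided p-value ≈ 0.311
Since p ≈ 0.311 > α = 0.02, fail to reject H0; the data do not provide sufficient evidence against H0.

1.024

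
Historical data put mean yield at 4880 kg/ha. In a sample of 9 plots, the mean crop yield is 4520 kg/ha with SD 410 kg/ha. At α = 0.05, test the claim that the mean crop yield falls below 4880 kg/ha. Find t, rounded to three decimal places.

H0: μ = 4880; H1: μ < 4880 (one-sample t-test, left-tailed).
t = (x̄ − μ₀)/(s/√n) = (4520 − 4880)/(410/√9) = -2.634
df = n − 1 = 8
p-value = P(T ≤ -2.634) ≈ 0.0150
Since p ≈ 0.0150 < α = 0.05, reject H0; the evidence is statistically significant.

-2.634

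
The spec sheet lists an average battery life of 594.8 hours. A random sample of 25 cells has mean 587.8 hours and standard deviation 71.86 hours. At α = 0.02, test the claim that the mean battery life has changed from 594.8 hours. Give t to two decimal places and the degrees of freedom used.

H0: μ = 594.8; H1: μ ≠ 594.8 (one-sample t-test, two-sided).
t = (x̄ − μ₀)/(s/√n) = (587.8 − 594.8)/(71.86/√25) = -0.49
df = n − 1 = 24
Two-sided p-value ≈ 0.631
Since p ≈ 0.631 > α = 0.02, fail to reject H0; the data do not provide sufficient evidence against H0.

t = -0.49, df = 24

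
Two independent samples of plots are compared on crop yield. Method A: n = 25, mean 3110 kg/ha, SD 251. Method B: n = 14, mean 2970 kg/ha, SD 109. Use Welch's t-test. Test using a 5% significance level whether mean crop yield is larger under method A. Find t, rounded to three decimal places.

2.412

Let group 1 = method A, group 2 = method B. H0: μ_1 = μ_2; H1: μ_1 > μ_2 (Welch's two-sample t-test, right-tailed).
t = (x̄_1 − x̄_2)/√(s_1²/n_1 + s_2²/n_2) = (3110 − 2970)/√(251²/25 + 109²/14) = 2.412
Welch–Satterthwaite df ≈ 35.46
p-value = P(T ≥ 2.412) ≈ 0.0106
Since p ≈ 0.0106 < α = 0.05, reject H0; the evidence is statistically significant.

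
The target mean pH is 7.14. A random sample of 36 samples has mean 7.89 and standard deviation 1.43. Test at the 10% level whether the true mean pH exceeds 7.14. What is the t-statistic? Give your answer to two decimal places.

3.15

H0: μ = 7.14; H1: μ > 7.14 (one-sample t-test, right-tailed).
t = (x̄ − μ₀)/(s/√n) = (7.89 − 7.14)/(1.43/√36) = 3.15
df = n − 1 = 35
p-value = P(T ≥ 3.15) ≈ 0.002
Since p ≈ 0.002 < α = 0.1, reject H0; the data support H1.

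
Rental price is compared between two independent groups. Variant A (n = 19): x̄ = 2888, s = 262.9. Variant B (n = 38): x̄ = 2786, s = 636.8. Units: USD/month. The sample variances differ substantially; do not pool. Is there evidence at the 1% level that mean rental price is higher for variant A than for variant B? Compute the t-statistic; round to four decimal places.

Let group 1 = variant A, group 2 = variant B. H0: μ_1 = μ_2; H1: μ_1 > μ_2 (Welch's two-sample t-test, right-tailed).
t = (x̄_1 − x̄_2)/√(s_1²/n_1 + s_2²/n_2) = (2888 − 2786)/√(262.9²/19 + 636.8²/38) = 0.8527
Welch–Satterthwaite df ≈ 53.70
p-value = P(T ≥ 0.8527) ≈ 0.1988
Since p ≈ 0.1988 > α = 0.01, fail to reject H0; the evidence is not statistically significant.

0.8527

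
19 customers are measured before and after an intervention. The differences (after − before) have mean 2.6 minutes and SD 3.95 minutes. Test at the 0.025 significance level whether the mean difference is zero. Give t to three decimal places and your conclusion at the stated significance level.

H0: μ_d = 0; H1: μ_d ≠ 0 (paired t-test on the differences, two-sided).
t = d̄/(s_d/√n) = 2.6/(3.95/√19) = 2.869
df = n − 1 = 18
Two-sided p-value ≈ 0.010
Since p ≈ 0.010 < α = 0.025, reject H0; the evidence is statistically significant.

t = 2.869; reject H0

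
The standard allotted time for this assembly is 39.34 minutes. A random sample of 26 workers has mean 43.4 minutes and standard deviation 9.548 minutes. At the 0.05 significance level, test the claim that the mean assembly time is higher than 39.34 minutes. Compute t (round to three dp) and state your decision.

H0: μ = 39.34; H1: μ > 39.34 (one-sample t-test, right-tailed).
t = (x̄ − μ₀)/(s/√n) = (43.4 − 39.34)/(9.548/√26) = 2.168
df = n − 1 = 25
p-value = P(T ≥ 2.168) ≈ 0.020
Since p ≈ 0.020 < α = 0.05, reject H0; the data support H1.

t = 2.168; reject H0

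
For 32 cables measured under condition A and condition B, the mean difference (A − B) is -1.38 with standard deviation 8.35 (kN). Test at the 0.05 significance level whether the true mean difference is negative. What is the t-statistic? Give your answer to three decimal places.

H0: μ_d = 0; H1: μ_d < 0 (paired t-test on the differences, left-tailed).
t = d̄/(s_d/√n) = -1.38/(8.35/√32) = -0.935
df = n − 1 = 31
p-value = P(T ≤ -0.935) ≈ 0.1785
Since p ≈ 0.1785 > α = 0.05, fail to reject H0; the evidence is not statistically significant.

-0.935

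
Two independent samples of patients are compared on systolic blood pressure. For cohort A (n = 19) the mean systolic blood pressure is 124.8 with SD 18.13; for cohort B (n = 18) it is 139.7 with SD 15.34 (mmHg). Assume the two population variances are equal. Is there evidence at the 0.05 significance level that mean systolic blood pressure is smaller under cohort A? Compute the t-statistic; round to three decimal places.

-2.691

Let group 1 = cohort A, group 2 = cohort B. H0: μ_1 = μ_2; H1: μ_1 < μ_2 (two-sample pooled-variance t-test, left-tailed).
s_p² = [(19−1)·18.13² + (18−1)·15.34²]/(19+18−2) = 283.34
t = (124.8 − 139.7)/√[283.34·(1/19 + 1/18)] = -2.691
df = n₁ + n₂ − 2 = 35
p-value = P(T ≤ -2.691) ≈ 0.005
Since p ≈ 0.005 < α = 0.05, reject H0; the data support H1.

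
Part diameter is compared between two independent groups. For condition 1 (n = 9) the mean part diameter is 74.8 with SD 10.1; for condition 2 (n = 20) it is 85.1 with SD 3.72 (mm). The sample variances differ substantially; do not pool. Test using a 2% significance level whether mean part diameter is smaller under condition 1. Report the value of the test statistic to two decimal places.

Let group 1 = condition 1, group 2 = condition 2. H0: μ_1 = μ_2; H1: μ_1 < μ_2 (Welch's two-sample t-test, left-tailed).
t = (x̄_1 − x̄_2)/√(s_1²/n_1 + s_2²/n_2) = (74.8 − 85.1)/√(10.1²/9 + 3.72²/20) = -2.97
Welch–Satterthwaite df ≈ 8.99
p-value = P(T ≤ -2.97) ≈ 0.008
Since p ≈ 0.008 < α = 0.02, reject H0; the data support H1.

-2.97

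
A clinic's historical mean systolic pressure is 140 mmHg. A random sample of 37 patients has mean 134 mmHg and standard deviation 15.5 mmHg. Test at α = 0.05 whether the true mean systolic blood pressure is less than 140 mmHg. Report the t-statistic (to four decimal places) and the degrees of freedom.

H0: μ = 140; H1: μ < 140 (one-sample t-test, left-tailed).
t = (x̄ − μ₀)/(s/√n) = (134 − 140)/(15.5/√37) = -2.3546
df = n − 1 = 36
p-value = P(T ≤ -2.3546) ≈ 0.0121
Since p ≈ 0.0121 < α = 0.05, reject H0; the data support H1.

t = -2.3546, df = 36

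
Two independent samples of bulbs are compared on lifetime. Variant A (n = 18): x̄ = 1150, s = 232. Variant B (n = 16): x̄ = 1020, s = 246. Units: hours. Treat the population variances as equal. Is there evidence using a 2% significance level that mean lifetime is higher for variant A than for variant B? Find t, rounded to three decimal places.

Let group 1 = variant A, group 2 = variant B. H0: μ_1 = μ_2; H1: μ_1 > μ_2 (two-sample pooled-variance t-test, right-tailed).
s_p² = [(18−1)·232² + (16−1)·246²]/(18+16−2) = 56960.9
t = (1150 − 1020)/√[56960.9·(1/18 + 1/16)] = 1.585
df = n₁ + n₂ − 2 = 32
p-value = P(T ≥ 1.585) ≈ 0.0614
Since p ≈ 0.0614 > α = 0.02, fail to reject H0; the data do not provide sufficient evidence against H0.

1.585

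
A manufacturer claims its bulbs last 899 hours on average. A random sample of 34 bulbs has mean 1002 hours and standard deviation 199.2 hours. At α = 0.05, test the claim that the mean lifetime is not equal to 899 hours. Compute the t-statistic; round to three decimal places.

3.015

H0: μ = 899; H1: μ ≠ 899 (one-sample t-test, two-sided).
t = (x̄ − μ₀)/(s/√n) = (1002 − 899)/(199.2/√34) = 3.015
df = n − 1 = 33
Two-sided p-value ≈ 0.005
Since p ≈ 0.005 < α = 0.05, reject H0; the data support H1.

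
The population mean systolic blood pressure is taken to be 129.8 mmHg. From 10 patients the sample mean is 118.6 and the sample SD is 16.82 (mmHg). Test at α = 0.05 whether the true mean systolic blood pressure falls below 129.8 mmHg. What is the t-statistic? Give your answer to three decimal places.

H0: μ = 129.8; H1: μ < 129.8 (one-sample t-test, left-tailed).
t = (x̄ − μ₀)/(s/√n) = (118.6 − 129.8)/(16.82/√10) = -2.106
df = n − 1 = 9
p-value = P(T ≤ -2.106) ≈ 0.032
Since p ≈ 0.032 < α = 0.05, reject H0; the evidence is statistically significant.

-2.106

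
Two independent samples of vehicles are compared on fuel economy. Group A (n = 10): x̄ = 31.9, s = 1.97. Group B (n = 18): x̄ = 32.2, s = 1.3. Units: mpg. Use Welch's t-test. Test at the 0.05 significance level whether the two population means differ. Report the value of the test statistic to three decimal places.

-0.432

Let group 1 = group A, group 2 = group B. H0: μ_1 = μ_2; H1: μ_1 ≠ μ_2 (Welch's two-sample t-test, two-sided).
t = (x̄_1 − x̄_2)/√(s_1²/n_1 + s_2²/n_2) = (31.9 − 32.2)/√(1.97²/10 + 1.3²/18) = -0.432
Welch–Satterthwaite df ≈ 13.46
Two-sided p-value ≈ 0.672
Since p ≈ 0.672 > α = 0.05, fail to reject H0; the data do not provide sufficient evidence against H0.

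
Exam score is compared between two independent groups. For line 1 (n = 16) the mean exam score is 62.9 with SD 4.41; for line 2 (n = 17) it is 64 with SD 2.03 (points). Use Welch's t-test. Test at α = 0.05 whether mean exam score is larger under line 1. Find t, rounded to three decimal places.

Let group 1 = line 1, group 2 = line 2. H0: μ_1 = μ_2; H1: μ_1 > μ_2 (Welch's two-sample t-test, right-tailed).
t = (x̄_1 − x̄_2)/√(s_1²/n_1 + s_2²/n_2) = (62.9 − 64)/√(4.41²/16 + 2.03²/17) = -0.911
Welch–Satterthwaite df ≈ 20.80
p-value = P(T ≥ -0.911) ≈ 0.814
Since p ≈ 0.814 > α = 0.05, fail to reject H0; the data do not provide sufficient evidence against H0.

-0.911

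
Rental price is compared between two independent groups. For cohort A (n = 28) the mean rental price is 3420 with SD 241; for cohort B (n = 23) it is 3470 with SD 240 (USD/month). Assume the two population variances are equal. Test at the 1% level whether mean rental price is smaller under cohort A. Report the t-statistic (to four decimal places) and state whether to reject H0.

t = -0.7386; fail to reject H0

Let group 1 = cohort A, group 2 = cohort B. H0: μ_1 = μ_2; H1: μ_1 < μ_2 (two-sample pooled-variance t-test, left-tailed).
s_p² = [(28−1)·241² + (23−1)·240²]/(28+23−2) = 57865
t = (3420 − 3470)/√[57865·(1/28 + 1/23)] = -0.7386
df = n₁ + n₂ − 2 = 49
p-value = P(T ≤ -0.7386) ≈ 0.232
Since p ≈ 0.232 > α = 0.01, fail to reject H0; the data do not provide sufficient evidence against H0.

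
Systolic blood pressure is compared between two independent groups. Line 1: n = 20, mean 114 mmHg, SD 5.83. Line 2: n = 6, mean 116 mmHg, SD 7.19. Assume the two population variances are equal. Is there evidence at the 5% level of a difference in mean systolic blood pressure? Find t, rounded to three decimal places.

-0.700

Let group 1 = line 1, group 2 = line 2. H0: μ_1 = μ_2; H1: μ_1 ≠ μ_2 (two-sample pooled-variance t-test, two-sided).
s_p² = [(20−1)·5.83² + (6−1)·7.19²]/(20+6−2) = 37.6779
t = (114 − 116)/√[37.6779·(1/20 + 1/6)] = -0.700
df = n₁ + n₂ − 2 = 24
Two-sided p-value ≈ 0.491
Since p ≈ 0.491 > α = 0.05, fail to reject H0; the data do not provide sufficient evidence against H0.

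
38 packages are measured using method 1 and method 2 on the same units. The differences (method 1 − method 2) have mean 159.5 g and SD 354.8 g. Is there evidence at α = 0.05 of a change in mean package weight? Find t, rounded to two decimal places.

H0: μ_d = 0; H1: μ_d ≠ 0 (paired t-test on the differences, two-sided).
t = d̄/(s_d/√n) = 159.5/(354.8/√38) = 2.77
df = n − 1 = 37
Two-sided p-value ≈ 0.009
Since p ≈ 0.009 < α = 0.05, reject H0; the data support H1.

2.77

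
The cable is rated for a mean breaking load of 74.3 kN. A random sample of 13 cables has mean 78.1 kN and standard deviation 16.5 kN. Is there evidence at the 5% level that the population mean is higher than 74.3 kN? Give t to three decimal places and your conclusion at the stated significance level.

H0: μ = 74.3; H1: μ > 74.3 (one-sample t-test, right-tailed).
t = (x̄ − μ₀)/(s/√n) = (78.1 − 74.3)/(16.5/√13) = 0.830
df = n − 1 = 12
p-value = P(T ≥ 0.830) ≈ 0.211
Since p ≈ 0.211 > α = 0.05, fail to reject H0; the evidence is not statistically significant.

t = 0.830; fail to reject H0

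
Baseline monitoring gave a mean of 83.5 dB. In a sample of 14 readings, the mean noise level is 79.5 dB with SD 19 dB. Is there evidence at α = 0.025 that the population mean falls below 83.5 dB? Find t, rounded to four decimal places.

H0: μ = 83.5; H1: μ < 83.5 (one-sample t-test, left-tailed).
t = (x̄ − μ₀)/(s/√n) = (79.5 − 83.5)/(19/√14) = -0.7877
df = n − 1 = 13
p-value = P(T ≤ -0.7877) ≈ 0.222
Since p ≈ 0.222 > α = 0.025, fail to reject H0; the evidence is not statistically significant.

-0.7877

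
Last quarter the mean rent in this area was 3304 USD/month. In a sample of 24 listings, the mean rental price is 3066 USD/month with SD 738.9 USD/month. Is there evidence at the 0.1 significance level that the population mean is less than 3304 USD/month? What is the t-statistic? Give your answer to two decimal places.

-1.58

H0: μ = 3304; H1: μ < 3304 (one-sample t-test, left-tailed).
t = (x̄ − μ₀)/(s/√n) = (3066 − 3304)/(738.9/√24) = -1.58
df = n − 1 = 23
p-value = P(T ≤ -1.58) ≈ 0.0641
Since p ≈ 0.0641 < α = 0.1, reject H0; the data support H1.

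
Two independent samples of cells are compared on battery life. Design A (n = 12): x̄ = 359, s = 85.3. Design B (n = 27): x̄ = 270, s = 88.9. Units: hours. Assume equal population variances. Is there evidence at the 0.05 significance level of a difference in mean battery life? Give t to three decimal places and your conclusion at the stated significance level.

t = 2.920; reject H0

Let group 1 = design A, group 2 = design B. H0: μ_1 = μ_2; H1: μ_1 ≠ μ_2 (two-sample pooled-variance t-test, two-sided).
s_p² = [(12−1)·85.3² + (27−1)·88.9²]/(12+27−2) = 7716.77
t = (359 − 270)/√[7716.77·(1/12 + 1/27)] = 2.920
df = n₁ + n₂ − 2 = 37
Two-sided p-value ≈ 0.006
Since p ≈ 0.006 < α = 0.05, reject H0; the data support H1.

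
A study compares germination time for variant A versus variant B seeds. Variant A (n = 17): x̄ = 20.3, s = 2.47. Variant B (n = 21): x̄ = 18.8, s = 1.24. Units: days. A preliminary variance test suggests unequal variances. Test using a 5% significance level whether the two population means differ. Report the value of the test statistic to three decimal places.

2.282

Let group 1 = variant A, group 2 = variant B. H0: μ_1 = μ_2; H1: μ_1 ≠ μ_2 (Welch's two-sample t-test, two-sided).
t = (x̄_1 − x̄_2)/√(s_1²/n_1 + s_2²/n_2) = (20.3 − 18.8)/√(2.47²/17 + 1.24²/21) = 2.282
Welch–Satterthwaite df ≈ 22.45
Two-sided p-value ≈ 0.0323
Since p ≈ 0.0323 < α = 0.05, reject H0; the evidence is statistically significant.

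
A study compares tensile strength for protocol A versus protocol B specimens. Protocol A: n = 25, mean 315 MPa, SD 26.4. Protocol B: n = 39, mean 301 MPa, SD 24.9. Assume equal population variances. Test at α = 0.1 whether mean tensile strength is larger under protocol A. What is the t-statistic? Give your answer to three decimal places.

2.144

Let group 1 = protocol A, group 2 = protocol B. H0: μ_1 = μ_2; H1: μ_1 > μ_2 (two-sample pooled-variance t-test, right-tailed).
s_p² = [(25−1)·26.4² + (39−1)·24.9²]/(25+39−2) = 649.797
t = (315 − 301)/√[649.797·(1/25 + 1/39)] = 2.144
df = n₁ + n₂ − 2 = 62
p-value = P(T ≥ 2.144) ≈ 0.0180
Since p ≈ 0.0180 < α = 0.1, reject H0; the evidence is statistically significant.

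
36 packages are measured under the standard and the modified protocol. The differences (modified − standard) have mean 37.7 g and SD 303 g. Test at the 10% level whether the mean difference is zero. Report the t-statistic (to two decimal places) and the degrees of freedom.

t = 0.75, df = 35

H0: μ_d = 0; H1: μ_d ≠ 0 (paired t-test on the differences, two-sided).
t = d̄/(s_d/√n) = 37.7/(303/√36) = 0.75
df = n − 1 = 35
Two-sided p-value ≈ 0.4603
Since p ≈ 0.4603 > α = 0.1, fail to reject H0; the data do not provide sufficient evidence against H0.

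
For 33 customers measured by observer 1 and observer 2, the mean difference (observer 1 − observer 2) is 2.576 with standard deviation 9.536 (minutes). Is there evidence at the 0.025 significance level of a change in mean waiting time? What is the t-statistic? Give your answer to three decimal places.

1.552

H0: μ_d = 0; H1: μ_d ≠ 0 (paired t-test on the differences, two-sided).
t = d̄/(s_d/√n) = 2.576/(9.536/√33) = 1.552
df = n − 1 = 32
Two-sided p-value ≈ 0.131
Since p ≈ 0.131 > α = 0.025, fail to reject H0; the evidence is not statistically significant.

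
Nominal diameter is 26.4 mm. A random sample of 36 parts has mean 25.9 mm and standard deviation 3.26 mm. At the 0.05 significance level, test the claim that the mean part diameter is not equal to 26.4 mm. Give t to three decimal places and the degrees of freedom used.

t = -0.920, df = 35

H0: μ = 26.4; H1: μ ≠ 26.4 (one-sample t-test, two-sided).
t = (x̄ − μ₀)/(s/√n) = (25.9 − 26.4)/(3.26/√36) = -0.920
df = n − 1 = 35
Two-sided p-value ≈ 0.364
Since p ≈ 0.364 > α = 0.05, fail to reject H0; the data do not provide sufficient evidence against H0.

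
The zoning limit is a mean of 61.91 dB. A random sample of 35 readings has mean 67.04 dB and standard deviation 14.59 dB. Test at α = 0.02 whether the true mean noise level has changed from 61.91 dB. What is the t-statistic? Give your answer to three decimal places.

2.080

H0: μ = 61.91; H1: μ ≠ 61.91 (one-sample t-test, two-sided).
t = (x̄ − μ₀)/(s/√n) = (67.04 − 61.91)/(14.59/√35) = 2.080
df = n − 1 = 34
Two-sided p-value ≈ 0.0451
Since p ≈ 0.0451 > α = 0.02, fail to reject H0; the data do not provide sufficient evidence against H0.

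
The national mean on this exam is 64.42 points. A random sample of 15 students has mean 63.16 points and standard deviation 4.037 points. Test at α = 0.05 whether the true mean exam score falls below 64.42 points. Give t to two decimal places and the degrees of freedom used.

H0: μ = 64.42; H1: μ < 64.42 (one-sample t-test, left-tailed).
t = (x̄ − μ₀)/(s/√n) = (63.16 − 64.42)/(4.037/√15) = -1.21
df = n − 1 = 14
p-value = P(T ≤ -1.21) ≈ 0.1234
Since p ≈ 0.1234 > α = 0.05, fail to reject H0; the data do not provide sufficient evidence against H0.

t = -1.21, df = 14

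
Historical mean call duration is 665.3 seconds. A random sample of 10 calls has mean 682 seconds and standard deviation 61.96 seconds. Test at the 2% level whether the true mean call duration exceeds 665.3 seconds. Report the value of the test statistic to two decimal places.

0.85

H0: μ = 665.3; H1: μ > 665.3 (one-sample t-test, right-tailed).
t = (x̄ − μ₀)/(s/√n) = (682 − 665.3)/(61.96/√10) = 0.85
df = n − 1 = 9
p-value = P(T ≥ 0.85) ≈ 0.208
Since p ≈ 0.208 > α = 0.02, fail to reject H0; the evidence is not statistically significant.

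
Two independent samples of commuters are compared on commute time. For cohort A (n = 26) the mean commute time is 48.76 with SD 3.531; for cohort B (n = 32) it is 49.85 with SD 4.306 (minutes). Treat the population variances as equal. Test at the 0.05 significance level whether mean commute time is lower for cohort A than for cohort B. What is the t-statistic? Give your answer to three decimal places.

-1.038

Let group 1 = cohort A, group 2 = cohort B. H0: μ_1 = μ_2; H1: μ_1 < μ_2 (two-sample pooled-variance t-test, left-tailed).
s_p² = [(26−1)·3.531² + (32−1)·4.306²]/(26+32−2) = 15.8302
t = (48.76 − 49.85)/√[15.8302·(1/26 + 1/32)] = -1.038
df = n₁ + n₂ − 2 = 56
p-value = P(T ≤ -1.038) ≈ 0.1520
Since p ≈ 0.1520 > α = 0.05, fail to reject H0; the evidence is not statistically significant.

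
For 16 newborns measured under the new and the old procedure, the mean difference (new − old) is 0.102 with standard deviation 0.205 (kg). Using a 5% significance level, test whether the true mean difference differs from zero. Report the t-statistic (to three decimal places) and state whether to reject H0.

t = 1.990; fail to reject H0

H0: μ_d = 0; H1: μ_d ≠ 0 (paired t-test on the differences, two-sided).
t = d̄/(s_d/√n) = 0.102/(0.205/√16) = 1.990
df = n − 1 = 15
Two-sided p-value ≈ 0.065
Since p ≈ 0.065 > α = 0.05, fail to reject H0; the evidence is not statistically significant.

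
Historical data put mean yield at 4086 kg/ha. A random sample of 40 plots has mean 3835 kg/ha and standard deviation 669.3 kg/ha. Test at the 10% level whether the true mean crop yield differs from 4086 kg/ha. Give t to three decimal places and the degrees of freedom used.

H0: μ = 4086; H1: μ ≠ 4086 (one-sample t-test, two-sided).
t = (x̄ − μ₀)/(s/√n) = (3835 − 4086)/(669.3/√40) = -2.372
df = n − 1 = 39
Two-sided p-value ≈ 0.0227
Since p ≈ 0.0227 < α = 0.1, reject H0; the evidence is statistically significant.

t = -2.372, df = 39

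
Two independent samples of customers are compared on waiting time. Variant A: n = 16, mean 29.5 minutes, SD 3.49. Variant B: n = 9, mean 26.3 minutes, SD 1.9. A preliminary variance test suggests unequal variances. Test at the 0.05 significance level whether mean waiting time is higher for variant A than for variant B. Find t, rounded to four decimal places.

Let group 1 = variant A, group 2 = variant B. H0: μ_1 = μ_2; H1: μ_1 > μ_2 (Welch's two-sample t-test, right-tailed).
t = (x̄_1 − x̄_2)/√(s_1²/n_1 + s_2²/n_2) = (29.5 − 26.3)/√(3.49²/16 + 1.9²/9) = 2.9681
Welch–Satterthwaite df ≈ 23.00
p-value = P(T ≥ 2.9681) ≈ 0.0034
Since p ≈ 0.0034 < α = 0.05, reject H0; the evidence is statistically significant.

2.9681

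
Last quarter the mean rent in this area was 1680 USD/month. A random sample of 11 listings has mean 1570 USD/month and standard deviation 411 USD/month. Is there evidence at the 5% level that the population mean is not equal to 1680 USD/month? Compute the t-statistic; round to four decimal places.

H0: μ = 1680; H1: μ ≠ 1680 (one-sample t-test, two-sided).
t = (x̄ − μ₀)/(s/√n) = (1570 − 1680)/(411/√11) = -0.8877
df = n − 1 = 10
Two-sided p-value ≈ 0.396
Since p ≈ 0.396 > α = 0.05, fail to reject H0; the evidence is not statistically significant.

-0.8877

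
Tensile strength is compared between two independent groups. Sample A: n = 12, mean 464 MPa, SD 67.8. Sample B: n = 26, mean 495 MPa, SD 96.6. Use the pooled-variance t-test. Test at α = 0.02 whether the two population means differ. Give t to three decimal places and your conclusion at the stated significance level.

Let group 1 = sample A, group 2 = sample B. H0: μ_1 = μ_2; H1: μ_1 ≠ μ_2 (two-sample pooled-variance t-test, two-sided).
s_p² = [(12−1)·67.8² + (26−1)·96.6²]/(12+26−2) = 7884.84
t = (464 − 495)/√[7884.84·(1/12 + 1/26)] = -1.000
df = n₁ + n₂ − 2 = 36
Two-sided p-value ≈ 0.3238
Since p ≈ 0.3238 > α = 0.02, fail to reject H0; the evidence is not statistically significant.

t = -1.000; fail to reject H0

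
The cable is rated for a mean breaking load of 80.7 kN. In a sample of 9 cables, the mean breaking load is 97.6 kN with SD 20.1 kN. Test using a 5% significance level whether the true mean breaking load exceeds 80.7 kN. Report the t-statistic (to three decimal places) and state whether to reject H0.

t = 2.522; reject H0

H0: μ = 80.7; H1: μ > 80.7 (one-sample t-test, right-tailed).
t = (x̄ − μ₀)/(s/√n) = (97.6 − 80.7)/(20.1/√9) = 2.522
df = n − 1 = 8
p-value = P(T ≥ 2.522) ≈ 0.018
Since p ≈ 0.018 < α = 0.05, reject H0; the data support H1.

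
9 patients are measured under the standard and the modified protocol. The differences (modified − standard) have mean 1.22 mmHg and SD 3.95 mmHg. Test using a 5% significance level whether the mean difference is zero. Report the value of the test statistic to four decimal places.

0.9266

H0: μ_d = 0; H1: μ_d ≠ 0 (paired t-test on the differences, two-sided).
t = d̄/(s_d/√n) = 1.22/(3.95/√9) = 0.9266
df = n − 1 = 8
Two-sided p-value ≈ 0.3812
Since p ≈ 0.3812 > α = 0.05, fail to reject H0; the data do not provide sufficient evidence against H0.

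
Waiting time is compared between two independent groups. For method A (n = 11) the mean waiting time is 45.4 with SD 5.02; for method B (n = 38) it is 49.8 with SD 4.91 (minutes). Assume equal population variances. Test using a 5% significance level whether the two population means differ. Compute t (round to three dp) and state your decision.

Let group 1 = method A, group 2 = method B. H0: μ_1 = μ_2; H1: μ_1 ≠ μ_2 (two-sample pooled-variance t-test, two-sided).
s_p² = [(11−1)·5.02² + (38−1)·4.91²]/(11+38−2) = 24.3405
t = (45.4 − 49.8)/√[24.3405·(1/11 + 1/38)] = -2.605
df = n₁ + n₂ − 2 = 47
Two-sided p-value ≈ 0.012
Since p ≈ 0.012 < α = 0.05, reject H0; the data support H1.

t = -2.605; reject H0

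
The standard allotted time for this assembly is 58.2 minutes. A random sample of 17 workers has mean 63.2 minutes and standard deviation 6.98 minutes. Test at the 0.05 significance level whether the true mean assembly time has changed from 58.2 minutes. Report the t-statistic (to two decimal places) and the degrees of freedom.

H0: μ = 58.2; H1: μ ≠ 58.2 (one-sample t-test, two-sided).
t = (x̄ − μ₀)/(s/√n) = (63.2 − 58.2)/(6.98/√17) = 2.95
df = n − 1 = 16
Two-sided p-value ≈ 0.0093
Since p ≈ 0.0093 < α = 0.05, reject H0; the data support H1.

t = 2.95, df = 16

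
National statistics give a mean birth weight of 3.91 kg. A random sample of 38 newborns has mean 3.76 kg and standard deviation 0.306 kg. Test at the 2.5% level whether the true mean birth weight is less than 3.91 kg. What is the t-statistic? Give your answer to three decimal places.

-3.022

H0: μ = 3.91; H1: μ < 3.91 (one-sample t-test, left-tailed).
t = (x̄ − μ₀)/(s/√n) = (3.76 − 3.91)/(0.306/√38) = -3.022
df = n − 1 = 37
p-value = P(T ≤ -3.022) ≈ 0.002
Since p ≈ 0.002 < α = 0.025, reject H0; the data support H1.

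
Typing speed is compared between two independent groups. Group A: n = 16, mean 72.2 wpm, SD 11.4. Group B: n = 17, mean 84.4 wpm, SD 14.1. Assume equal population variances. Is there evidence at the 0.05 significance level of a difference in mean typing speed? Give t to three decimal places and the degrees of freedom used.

t = -2.723, df = 31

Let group 1 = group A, group 2 = group B. H0: μ_1 = μ_2; H1: μ_1 ≠ μ_2 (two-sample pooled-variance t-test, two-sided).
s_p² = [(16−1)·11.4² + (17−1)·14.1²]/(16+17−2) = 165.495
t = (72.2 − 84.4)/√[165.495·(1/16 + 1/17)] = -2.723
df = n₁ + n₂ − 2 = 31
Two-sided p-value ≈ 0.0105
Since p ≈ 0.0105 < α = 0.05, reject H0; the evidence is statistically significant.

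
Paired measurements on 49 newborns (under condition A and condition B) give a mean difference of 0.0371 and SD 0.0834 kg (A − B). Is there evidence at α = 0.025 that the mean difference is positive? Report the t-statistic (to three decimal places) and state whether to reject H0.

t = 3.114; reject H0

H0: μ_d = 0; H1: μ_d > 0 (paired t-test on the differences, right-tailed).
t = d̄/(s_d/√n) = 0.0371/(0.0834/√49) = 3.114
df = n − 1 = 48
p-value = P(T ≥ 3.114) ≈ 0.002
Since p ≈ 0.002 < α = 0.025, reject H0; the data support H1.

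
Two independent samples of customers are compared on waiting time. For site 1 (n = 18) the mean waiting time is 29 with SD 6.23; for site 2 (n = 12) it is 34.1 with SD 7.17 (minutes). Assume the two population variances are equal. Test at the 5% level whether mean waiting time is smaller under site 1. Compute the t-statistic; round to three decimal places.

-2.069

Let group 1 = site 1, group 2 = site 2. H0: μ_1 = μ_2; H1: μ_1 < μ_2 (two-sample pooled-variance t-test, left-tailed).
s_p² = [(18−1)·6.23² + (12−1)·7.17²]/(18+12−2) = 43.7613
t = (29 − 34.1)/√[43.7613·(1/18 + 1/12)] = -2.069
df = n₁ + n₂ − 2 = 28
p-value = P(T ≤ -2.069) ≈ 0.0240
Since p ≈ 0.0240 < α = 0.05, reject H0; the evidence is statistically significant.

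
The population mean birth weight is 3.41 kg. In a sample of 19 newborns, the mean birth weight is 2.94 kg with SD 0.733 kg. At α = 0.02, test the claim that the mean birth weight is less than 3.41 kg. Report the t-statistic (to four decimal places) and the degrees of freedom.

H0: μ = 3.41; H1: μ < 3.41 (one-sample t-test, left-tailed).
t = (x̄ − μ₀)/(s/√n) = (2.94 − 3.41)/(0.733/√19) = -2.7949
df = n − 1 = 18
p-value = P(T ≤ -2.7949) ≈ 0.0060
Since p ≈ 0.0060 < α = 0.02, reject H0; the data support H1.

t = -2.7949, df = 18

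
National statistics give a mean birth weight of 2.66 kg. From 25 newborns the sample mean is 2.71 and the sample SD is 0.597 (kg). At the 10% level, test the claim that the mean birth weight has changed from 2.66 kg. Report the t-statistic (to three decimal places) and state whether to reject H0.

H0: μ = 2.66; H1: μ ≠ 2.66 (one-sample t-test, two-sided).
t = (x̄ − μ₀)/(s/√n) = (2.71 − 2.66)/(0.597/√25) = 0.419
df = n − 1 = 24
Two-sided p-value ≈ 0.6791
Since p ≈ 0.6791 > α = 0.1, fail to reject H0; the data do not provide sufficient evidence against H0.

t = 0.419; fail to reject H0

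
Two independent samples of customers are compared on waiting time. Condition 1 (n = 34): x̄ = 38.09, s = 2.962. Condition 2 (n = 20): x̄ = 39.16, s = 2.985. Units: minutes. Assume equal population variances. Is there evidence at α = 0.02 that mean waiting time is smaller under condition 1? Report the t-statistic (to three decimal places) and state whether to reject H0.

Let group 1 = condition 1, group 2 = condition 2. H0: μ_1 = μ_2; H1: μ_1 < μ_2 (two-sample pooled-variance t-test, left-tailed).
s_p² = [(34−1)·2.962² + (20−1)·2.985²]/(34+20−2) = 8.82342
t = (38.09 − 39.16)/√[8.82342·(1/34 + 1/20)] = -1.278
df = n₁ + n₂ − 2 = 52
p-value = P(T ≤ -1.278) ≈ 0.103
Since p ≈ 0.103 > α = 0.02, fail to reject H0; the data do not provide sufficient evidence against H0.

t = -1.278; fail to reject H0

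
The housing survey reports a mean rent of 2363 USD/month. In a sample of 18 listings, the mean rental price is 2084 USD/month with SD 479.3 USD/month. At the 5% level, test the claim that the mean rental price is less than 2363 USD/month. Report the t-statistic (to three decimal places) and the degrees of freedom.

H0: μ = 2363; H1: μ < 2363 (one-sample t-test, left-tailed).
t = (x̄ − μ₀)/(s/√n) = (2084 − 2363)/(479.3/√18) = -2.470
df = n − 1 = 17
p-value = P(T ≤ -2.470) ≈ 0.012
Since p ≈ 0.012 < α = 0.05, reject H0; the evidence is statistically significant.

t = -2.470, df = 17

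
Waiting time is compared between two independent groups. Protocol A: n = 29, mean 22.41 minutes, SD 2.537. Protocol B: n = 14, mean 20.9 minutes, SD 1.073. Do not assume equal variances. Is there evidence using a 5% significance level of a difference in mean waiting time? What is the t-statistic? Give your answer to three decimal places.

Let group 1 = protocol A, group 2 = protocol B. H0: μ_1 = μ_2; H1: μ_1 ≠ μ_2 (Welch's two-sample t-test, two-sided).
t = (x̄_1 − x̄_2)/√(s_1²/n_1 + s_2²/n_2) = (22.41 − 20.9)/√(2.537²/29 + 1.073²/14) = 2.738
Welch–Satterthwaite df ≈ 40.59
Two-sided p-value ≈ 0.0091
Since p ≈ 0.0091 < α = 0.05, reject H0; the data support H1.

2.738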